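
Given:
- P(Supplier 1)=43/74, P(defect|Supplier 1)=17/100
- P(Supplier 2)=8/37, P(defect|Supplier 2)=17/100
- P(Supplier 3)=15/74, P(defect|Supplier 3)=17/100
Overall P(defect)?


P(B) = Σ P(B|Aᵢ)×P(Aᵢ)
  17/100×43/74 = 731/7400
  17/100×8/37 = 34/925
  17/100×15/74 = 51/1480
Sum = 17/100

P(defect) = 17/100 ≈ 17.00%


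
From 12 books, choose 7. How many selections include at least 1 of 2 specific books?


Complement: C(12,7) - C(10,7) = 792 - 120 = 672

672


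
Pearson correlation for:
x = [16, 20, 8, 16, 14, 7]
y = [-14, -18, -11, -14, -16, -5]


n=6, Σx=81, Σy=-78, Σxy=-1155, Σx²=1221, Σy²=1118
r = (6×(-1155) - 81×(-78))/√((6×1221 - 81²)(6×1118 - (-78)²))
= -612/√(765×624) = -612/√477360 ≈ -612/690.9124 ≈ -0.8858

r ≈ -0.8858


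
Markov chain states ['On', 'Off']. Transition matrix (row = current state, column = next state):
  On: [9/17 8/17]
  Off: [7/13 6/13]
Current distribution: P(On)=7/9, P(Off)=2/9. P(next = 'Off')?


P(next=Off) = Σᵢ P(now=i)×P(i→Off)
= 7/9×8/17 + 2/9×6/13
= 56/153 + 4/39 = 932/1989

P = 932/1989 ≈ 0.4686


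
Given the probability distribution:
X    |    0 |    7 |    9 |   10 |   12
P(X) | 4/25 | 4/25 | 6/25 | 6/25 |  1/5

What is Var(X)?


E[X] = 202/25
E[X²] = 2002/25
Var(X) = E[X²] - (E[X])² = 2002/25 - 40804/625 = 9246/625

Var(X) = 9246/625 ≈ 14.7936


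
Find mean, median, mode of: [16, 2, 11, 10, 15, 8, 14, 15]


Sorted: [2, 8, 10, 11, 14, 15, 15, 16]
Mean = 91/8
Median = 25/2
Freq: {16: 1, 2: 1, 11: 1, 10: 1, 15: 2, 8: 1, 14: 1}
Mode: [15]

Mean=91/8, Median=25/2, Mode=15


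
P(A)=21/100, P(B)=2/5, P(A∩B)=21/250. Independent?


P(A)×P(B) = 21/250
P(A∩B) = 21/250
Equal ✓ → Independent

Yes, independent


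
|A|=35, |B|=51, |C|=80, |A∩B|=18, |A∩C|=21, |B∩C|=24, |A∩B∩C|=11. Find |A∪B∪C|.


|A∪B∪C| = 35+51+80-18-21-24+11 = 114

|A∪B∪C| = 114


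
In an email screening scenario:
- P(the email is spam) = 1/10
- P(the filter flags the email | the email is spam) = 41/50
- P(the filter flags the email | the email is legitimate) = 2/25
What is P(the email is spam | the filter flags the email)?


Using Bayes' theorem:
P(A|B) = P(B|A)·P(A) / P(B)

P(the filter flags the email) = 41/50 × 1/10 + 2/25 × 9/10
= 41/500 + 9/125 = 77/500

P(the email is spam|the filter flags the email) = (41/500) / (77/500) = 41/77

P(the email is spam|the filter flags the email) = 41/77 ≈ 53.25%


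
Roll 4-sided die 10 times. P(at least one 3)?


P(no 3)^10 = (3/4)^10 = 59049/1048576
P(≥1) = 1 - 59049/1048576 = 989527/1048576

P = 989527/1048576 ≈ 94.37%


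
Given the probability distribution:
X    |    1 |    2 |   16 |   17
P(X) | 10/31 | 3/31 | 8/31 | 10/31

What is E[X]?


E[X] = Σ x·P(X=x)
= (1)×(10/31) + (2)×(3/31) + (16)×(8/31) + (17)×(10/31)
= 314/31

E[X] = 314/31


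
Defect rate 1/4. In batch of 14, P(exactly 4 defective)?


Binomial: P(X=4) = C(14,4)×p^4×(1-p)^10
= 1001 × 1/256 × 59049/1048576 = 59108049/268435456

P(X=4) = 59108049/268435456 ≈ 22.02%


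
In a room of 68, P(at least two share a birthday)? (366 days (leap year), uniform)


P(all different) = Π(366-i)/366 for i=0..67
= 0.001299
P(match) = 1 - 0.001299 = 0.998701

P ≈ 0.9987 ≈ 99.87%


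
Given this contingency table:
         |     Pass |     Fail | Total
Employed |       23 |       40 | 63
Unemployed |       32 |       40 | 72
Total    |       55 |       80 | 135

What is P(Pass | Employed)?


P(Pass | Employed) = 23/(23+40) = 23/63

P(Pass|Employed) = 23/63 ≈ 36.51%


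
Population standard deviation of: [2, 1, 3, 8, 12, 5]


Mean = 31/6
  (2-31/6)²=361/36
  (1-31/6)²=625/36
  (3-31/6)²=169/36
  (8-31/6)²=289/36
  (12-31/6)²=1681/36
  (5-31/6)²=1/36
Σ(x-μ)² = 521/6
σ² = (521/6)/6 = 521/36

σ = √(521/36) ≈ 3.8042


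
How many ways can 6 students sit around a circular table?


Circular arrangements of 6 distinct objects: fix one position to break rotational symmetry.
(n-1)! = 5! = 120

120


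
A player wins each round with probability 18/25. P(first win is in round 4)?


Geometric: P(X=4) = (1-p)^(k-1)×p = (7/25)^3×18/25 = 6174/390625

P(X=4) = 6174/390625 ≈ 1.58%


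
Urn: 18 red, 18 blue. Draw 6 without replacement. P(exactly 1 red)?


Hypergeometric: C(18,1)×C(18,5)/C(36,6)
= 18×8568/1947792 = 27/341

P(X=1) = 27/341 ≈ 7.92%


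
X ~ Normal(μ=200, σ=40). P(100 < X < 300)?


z₁=(100-200)/40=-2.5, z₂=(300-200)/40=2.5
P = Φ(2.5) - Φ(-2.5) = 0.993790 - 0.006210 = 0.987580 ≈ 0.9876

P(100 < X < 300) ≈ 0.9876


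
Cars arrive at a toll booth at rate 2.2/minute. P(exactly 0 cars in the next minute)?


Poisson(λ=2.2): P(X=0) = e^(-λ)×λ^k/k!
= e^(-2.2) × 2.2^0 / 0!
≈ 0.1108031584 × 1 / 1 ≈ 0.110803

P(X=0) ≈ 0.110803 ≈ 11.08%


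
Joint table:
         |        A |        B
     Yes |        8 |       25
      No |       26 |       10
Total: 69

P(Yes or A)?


P(Yes∨A) = P(Yes) + P(A) - P(Yes∧A)
= (33 + 34 - 8)/69 = 59/69

P = 59/69 ≈ 85.51%


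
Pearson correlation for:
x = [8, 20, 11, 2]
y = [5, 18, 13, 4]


n=4, Σx=41, Σy=40, Σxy=551, Σx²=589, Σy²=534
r = (4×551 - 41×40)/√((4×589 - 41²)(4×534 - 40²))
= 564/√(675×536) = 564/√361800 ≈ 564/601.4981 ≈ 0.9377

r ≈ 0.9377


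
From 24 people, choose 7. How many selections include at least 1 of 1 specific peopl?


Complement: C(24,7) - C(23,7) = 346104 - 245157 = 100947

100947


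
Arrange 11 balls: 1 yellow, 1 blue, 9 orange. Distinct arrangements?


11!/(1!×1!×9!) = 110

110


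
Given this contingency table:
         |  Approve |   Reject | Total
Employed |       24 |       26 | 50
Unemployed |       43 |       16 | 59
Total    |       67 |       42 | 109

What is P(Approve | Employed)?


P(Approve | Employed) = 24/(24+26) = 24/50 = 12/25

P(Approve|Employed) = 12/25 ≈ 48.00%


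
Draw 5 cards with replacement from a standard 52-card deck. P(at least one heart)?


P(not a heart) = 39/52 = 3/4
P(none in 5 draws) = (3/4)^5 = 243/1024
P(≥1 heart) = 1 - 243/1024 = 781/1024

P = 781/1024 ≈ 76.27%


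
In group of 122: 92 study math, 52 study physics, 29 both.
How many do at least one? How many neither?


|A∪B| = 92+52-29 = 115
Neither = 122-115 = 7

At least one: 115; Neither: 7


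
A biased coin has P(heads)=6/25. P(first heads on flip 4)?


Geometric: P(X=4) = (1-p)^(k-1)×p = (19/25)^3×6/25 = 41154/390625

P(X=4) = 41154/390625 ≈ 10.54%


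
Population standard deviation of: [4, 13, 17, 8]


Mean = 42/4 = 21/2
  (4-21/2)²=169/4
  (13-21/2)²=25/4
  (17-21/2)²=169/4
  (8-21/2)²=25/4
Σ(x-μ)² = 97
σ² = 97/4

σ = √(97/4) ≈ 4.9244


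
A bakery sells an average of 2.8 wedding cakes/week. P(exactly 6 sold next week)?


Poisson(λ=2.8): P(X=6) = e^(-λ)×λ^k/k!
= e^(-2.8) × 2.8^6 / 6!
≈ 0.06081006263 × 481.890304 / 720 ≈ 0.040700

P(X=6) ≈ 0.040700 ≈ 4.07%


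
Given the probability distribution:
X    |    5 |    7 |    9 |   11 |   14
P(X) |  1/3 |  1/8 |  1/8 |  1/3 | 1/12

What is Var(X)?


E[X] = 17/2
E[X²] = 325/4
Var(X) = E[X²] - (E[X])² = 325/4 - 289/4 = 9

Var(X) = 9 ≈ 9.0000


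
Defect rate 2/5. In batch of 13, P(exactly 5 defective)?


Binomial: P(X=5) = C(13,5)×p^5×(1-p)^8
= 1287 × 32/3125 × 6561/390625 = 270208224/1220703125

P(X=5) = 270208224/1220703125 ≈ 22.14%


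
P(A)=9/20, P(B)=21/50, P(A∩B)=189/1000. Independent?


P(A)×P(B) = 189/1000
P(A∩B) = 189/1000
Equal ✓ → Independent

Yes, independent


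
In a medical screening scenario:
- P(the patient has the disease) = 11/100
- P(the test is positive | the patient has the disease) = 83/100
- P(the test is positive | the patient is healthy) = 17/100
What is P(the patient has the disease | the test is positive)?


Using Bayes' theorem:
P(A|B) = P(B|A)·P(A) / P(B)

P(the test is positive) = 83/100 × 11/100 + 17/100 × 89/100
= 913/10000 + 1513/10000 = 1213/5000

P(the patient has the disease|the test is positive) = (913/10000) / (1213/5000) = 913/2426

P(the patient has the disease|the test is positive) = 913/2426 ≈ 37.63%


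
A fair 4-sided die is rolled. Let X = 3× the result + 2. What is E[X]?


E[die] = (1+4)/2 = 5/2
E[X] = 3×5/2 + 2 = 19/2

E[X] = 19/2


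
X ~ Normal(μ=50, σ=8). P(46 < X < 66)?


z₁=(46-50)/8=-0.5, z₂=(66-50)/8=2.0
P = Φ(2.0) - Φ(-0.5) = 0.977250 - 0.308538 = 0.668712 ≈ 0.6687

P(46 < X < 66) ≈ 0.6687


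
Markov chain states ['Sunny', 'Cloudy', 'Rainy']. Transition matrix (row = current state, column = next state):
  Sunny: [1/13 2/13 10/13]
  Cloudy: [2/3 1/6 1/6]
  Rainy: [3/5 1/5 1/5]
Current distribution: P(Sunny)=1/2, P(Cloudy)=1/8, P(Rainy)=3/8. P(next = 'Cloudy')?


P(next=Cloudy) = Σᵢ P(now=i)×P(i→Cloudy)
= 1/2×2/13 + 1/8×1/6 + 3/8×1/5
= 1/13 + 1/48 + 3/40 = 539/3120

P = 539/3120 ≈ 0.1728


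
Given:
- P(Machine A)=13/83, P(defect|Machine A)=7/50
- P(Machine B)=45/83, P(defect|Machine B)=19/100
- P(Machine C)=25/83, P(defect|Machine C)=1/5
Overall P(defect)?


P(B) = Σ P(B|Aᵢ)×P(Aᵢ)
  7/50×13/83 = 91/4150
  19/100×45/83 = 171/1660
  1/5×25/83 = 5/83
Sum = 1537/8300

P(defect) = 1537/8300 ≈ 18.52%


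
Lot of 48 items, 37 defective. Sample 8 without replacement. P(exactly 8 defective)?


Hypergeometric: C(37,8)×C(11,0)/C(48,8)
= 38608020×1/377348994 = 194990/1905803

P(X=8) = 194990/1905803 ≈ 10.23%


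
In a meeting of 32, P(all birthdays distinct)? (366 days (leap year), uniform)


P(all different) = Π(366-i)/366 for i=0..31
= (366/366)×(365/366)×...×(335/366)
= 0.247626

P ≈ 0.2476 ≈ 24.76%


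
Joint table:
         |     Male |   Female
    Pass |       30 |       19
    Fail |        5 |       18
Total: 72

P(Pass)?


P(Pass) = (30+19)/72 = 49/72

P(Pass) = 49/72 ≈ 68.06%


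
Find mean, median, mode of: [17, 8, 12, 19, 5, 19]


Sorted: [5, 8, 12, 17, 19, 19]
Mean = 80/6 = 40/3
Median = 29/2
Freq: {17: 1, 8: 1, 12: 1, 19: 2, 5: 1}
Mode: [19]

Mean=40/3, Median=29/2, Mode=19


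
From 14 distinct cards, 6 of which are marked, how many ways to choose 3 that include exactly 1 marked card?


Choose 1 of the 6 marked cards and 2 of the other 8 cards:
C(6,1)×C(8,2) = 6×28 = 168

168


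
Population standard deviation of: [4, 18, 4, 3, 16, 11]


Mean = 56/6 = 28/3
  (4-28/3)²=256/9
  (18-28/3)²=676/9
  (4-28/3)²=256/9
  (3-28/3)²=361/9
  (16-28/3)²=400/9
  (11-28/3)²=25/9
Σ(x-μ)² = 658/3
σ² = (658/3)/6 = 329/9

σ = √(329/9) ≈ 6.0461


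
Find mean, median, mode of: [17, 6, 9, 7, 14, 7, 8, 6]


Sorted: [6, 6, 7, 7, 8, 9, 14, 17]
Mean = 74/8 = 37/4
Median = 15/2
Freq: {17: 1, 6: 2, 9: 1, 7: 2, 14: 1, 8: 1}
Mode: [6, 7]

Mean=37/4, Median=15/2, Mode=[6, 7]


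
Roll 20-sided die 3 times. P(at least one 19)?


P(no 19)^3 = (19/20)^3 = 6859/8000
P(≥1) = 1 - 6859/8000 = 1141/8000

P = 1141/8000 ≈ 14.26%


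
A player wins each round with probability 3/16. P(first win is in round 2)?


Geometric: P(X=2) = (1-p)^(k-1)×p = (13/16)^1×3/16 = 39/256

P(X=2) = 39/256 ≈ 15.23%


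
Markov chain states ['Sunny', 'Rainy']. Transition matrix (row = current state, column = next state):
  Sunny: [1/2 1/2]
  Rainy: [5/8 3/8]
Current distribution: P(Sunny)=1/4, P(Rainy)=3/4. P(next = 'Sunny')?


P(next=Sunny) = Σᵢ P(now=i)×P(i→Sunny)
= 1/4×1/2 + 3/4×5/8
= 1/8 + 15/32 = 19/32

P = 19/32 ≈ 0.5938


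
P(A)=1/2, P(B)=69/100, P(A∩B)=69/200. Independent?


P(A)×P(B) = 69/200
P(A∩B) = 69/200
Equal ✓ → Independent

Yes, independent


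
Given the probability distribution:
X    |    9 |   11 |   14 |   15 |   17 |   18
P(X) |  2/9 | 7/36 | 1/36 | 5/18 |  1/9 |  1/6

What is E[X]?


E[X] = Σ x·P(X=x)
= (9)×(2/9) + (11)×(7/36) + (14)×(1/36) + (15)×(5/18) + (17)×(1/9) + (18)×(1/6)
= 163/12

E[X] = 163/12


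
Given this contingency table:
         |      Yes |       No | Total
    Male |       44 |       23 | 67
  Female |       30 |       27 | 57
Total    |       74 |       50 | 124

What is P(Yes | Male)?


P(Yes | Male) = 44/(44+23) = 44/67

P(Yes|Male) = 44/67 ≈ 65.67%


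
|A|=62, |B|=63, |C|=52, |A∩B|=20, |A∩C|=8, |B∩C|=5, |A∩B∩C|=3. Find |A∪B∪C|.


|A∪B∪C| = 62+63+52-20-8-5+3 = 147

|A∪B∪C| = 147


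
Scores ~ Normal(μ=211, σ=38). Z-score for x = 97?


z = (x - μ)/σ = (97 - 211)/38 = -3.0

z = -3.0


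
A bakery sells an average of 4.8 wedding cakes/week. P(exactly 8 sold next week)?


Poisson(λ=4.8): P(X=8) = e^(-λ)×λ^k/k!
= e^(-4.8) × 4.8^8 / 8!
≈ 0.008229747049 × 281792.804291 / 40320 ≈ 0.057517

P(X=8) ≈ 0.057517 ≈ 5.75%


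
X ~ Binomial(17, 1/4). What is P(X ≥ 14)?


P(X ≥ 14) = Σ P(X=i) for i=14..17
P(X=14) = 2295/2147483648
P(X=15) = 153/2147483648
P(X=16) = 51/17179869184
P(X=17) = 1/17179869184
Sum = 4909/4294967296

P(X ≥ 14) = 4909/4294967296 ≈ 0.00%


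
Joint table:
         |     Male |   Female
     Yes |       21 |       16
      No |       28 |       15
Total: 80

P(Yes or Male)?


P(Yes∨Male) = P(Yes) + P(Male) - P(Yes∧Male)
= (37 + 49 - 21)/80 = 65/80 = 13/16

P = 13/16 ≈ 81.25%


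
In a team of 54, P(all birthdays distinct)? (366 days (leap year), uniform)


P(all different) = Π(366-i)/366 for i=0..53
= (366/366)×(365/366)×...×(313/366)
= 0.016316

P ≈ 0.0163 ≈ 1.63%


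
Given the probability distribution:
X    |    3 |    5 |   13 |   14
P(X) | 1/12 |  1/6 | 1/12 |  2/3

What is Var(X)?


E[X] = 23/2
E[X²] = 449/3
Var(X) = E[X²] - (E[X])² = 449/3 - 529/4 = 209/12

Var(X) = 209/12 ≈ 17.4167


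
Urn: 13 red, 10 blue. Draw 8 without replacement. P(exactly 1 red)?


Hypergeometric: C(13,1)×C(10,7)/C(23,8)
= 13×120/490314 = 260/81719

P(X=1) = 260/81719 ≈ 0.32%


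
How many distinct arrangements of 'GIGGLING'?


Letters: 8, freq: {'G': 4, 'I': 2, 'L': 1, 'N': 1}
8!/(4!×2!×1!×1!) = 40320/48 = 840

840


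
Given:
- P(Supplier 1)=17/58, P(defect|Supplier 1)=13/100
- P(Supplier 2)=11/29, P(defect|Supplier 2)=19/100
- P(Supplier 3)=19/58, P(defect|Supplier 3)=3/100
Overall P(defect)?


P(B) = Σ P(B|Aᵢ)×P(Aᵢ)
  13/100×17/58 = 221/5800
  19/100×11/29 = 209/2900
  3/100×19/58 = 57/5800
Sum = 3/25

P(defect) = 3/25 ≈ 12.00%


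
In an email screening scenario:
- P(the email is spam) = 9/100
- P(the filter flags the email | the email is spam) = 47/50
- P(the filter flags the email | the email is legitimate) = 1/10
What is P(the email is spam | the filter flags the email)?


Using Bayes' theorem:
P(A|B) = P(B|A)·P(A) / P(B)

P(the filter flags the email) = 47/50 × 9/100 + 1/10 × 91/100
= 423/5000 + 91/1000 = 439/2500

P(the email is spam|the filter flags the email) = (423/5000) / (439/2500) = 423/878

P(the email is spam|the filter flags the email) = 423/878 ≈ 48.18%


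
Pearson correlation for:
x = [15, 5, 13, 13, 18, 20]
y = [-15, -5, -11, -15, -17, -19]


n=6, Σx=84, Σy=-82, Σxy=-1274, Σx²=1312, Σy²=1246
r = (6×(-1274) - 84×(-82))/√((6×1312 - 84²)(6×1246 - (-82)²))
= -756/√(816×752) = -756/√613632 ≈ -756/783.3467 ≈ -0.9651

r ≈ -0.9651


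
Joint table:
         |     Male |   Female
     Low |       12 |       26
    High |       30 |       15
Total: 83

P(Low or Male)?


P(Low∨Male) = P(Low) + P(Male) - P(Low∧Male)
= (38 + 42 - 12)/83 = 68/83

P = 68/83 ≈ 81.93%


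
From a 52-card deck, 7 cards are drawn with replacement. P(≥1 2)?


P(not a 2) = 48/52 = 12/13
P(none in 7 draws) = (12/13)^7 = 35831808/62748517
P(≥1 2) = 1 - 35831808/62748517 = 26916709/62748517

P = 26916709/62748517 ≈ 42.90%


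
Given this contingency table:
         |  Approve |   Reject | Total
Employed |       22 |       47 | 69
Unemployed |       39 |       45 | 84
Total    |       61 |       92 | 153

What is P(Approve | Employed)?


P(Approve | Employed) = 22/(22+47) = 22/69

P(Approve|Employed) = 22/69 ≈ 31.88%


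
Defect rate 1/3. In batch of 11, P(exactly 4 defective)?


Binomial: P(X=4) = C(11,4)×p^4×(1-p)^7
= 330 × 1/81 × 128/2187 = 14080/59049

P(X=4) = 14080/59049 ≈ 23.84%


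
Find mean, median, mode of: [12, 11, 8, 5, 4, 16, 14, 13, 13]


Sorted: [4, 5, 8, 11, 12, 13, 13, 14, 16]
Mean = 96/9 = 32/3
Median = 12
Freq: {12: 1, 11: 1, 8: 1, 5: 1, 4: 1, 16: 1, 14: 1, 13: 2}
Mode: [13]

Mean=32/3, Median=12, Mode=13


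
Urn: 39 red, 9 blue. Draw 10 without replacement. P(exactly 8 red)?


Hypergeometric: C(39,8)×C(9,2)/C(48,10)
= 61523748×36/6540715896 = 645354/1905803

P(X=8) = 645354/1905803 ≈ 33.86%


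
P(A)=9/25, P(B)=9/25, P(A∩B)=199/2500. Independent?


P(A)×P(B) = 81/625
P(A∩B) = 199/2500
Not equal → NOT independent

No, not independent


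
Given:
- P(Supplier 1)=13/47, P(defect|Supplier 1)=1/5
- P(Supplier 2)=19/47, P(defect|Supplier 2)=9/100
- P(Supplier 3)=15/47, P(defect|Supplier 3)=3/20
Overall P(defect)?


P(B) = Σ P(B|Aᵢ)×P(Aᵢ)
  1/5×13/47 = 13/235
  9/100×19/47 = 171/4700
  3/20×15/47 = 9/188
Sum = 164/1175

P(defect) = 164/1175 ≈ 13.96%


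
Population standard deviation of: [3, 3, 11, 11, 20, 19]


Mean = 67/6
  (3-67/6)²=2401/36
  (3-67/6)²=2401/36
  (11-67/6)²=1/36
  (11-67/6)²=1/36
  (20-67/6)²=2809/36
  (19-67/6)²=2209/36
Σ(x-μ)² = 1637/6
σ² = (1637/6)/6 = 1637/36

σ = √(1637/36) ≈ 6.7433


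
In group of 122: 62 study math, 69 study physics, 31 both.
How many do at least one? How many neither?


|A∪B| = 62+69-31 = 100
Neither = 122-100 = 22

At least one: 100; Neither: 22


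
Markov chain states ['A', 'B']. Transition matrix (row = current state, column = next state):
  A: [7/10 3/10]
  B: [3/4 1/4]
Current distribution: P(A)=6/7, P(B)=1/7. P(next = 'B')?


P(next=B) = Σᵢ P(now=i)×P(i→B)
= 6/7×3/10 + 1/7×1/4
= 9/35 + 1/28 = 41/140

P = 41/140 ≈ 0.2929


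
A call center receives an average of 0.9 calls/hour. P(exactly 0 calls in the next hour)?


Poisson(λ=0.9): P(X=0) = e^(-λ)×λ^k/k!
= e^(-0.9) × 0.9^0 / 0!
≈ 0.4065696597 × 1 / 1 ≈ 0.406570

P(X=0) ≈ 0.406570 ≈ 40.66%


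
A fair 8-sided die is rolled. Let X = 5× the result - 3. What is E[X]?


E[die] = (1+8)/2 = 9/2
E[X] = 5×9/2 - 3 = 39/2

E[X] = 39/2


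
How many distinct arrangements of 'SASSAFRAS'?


Letters: 9, freq: {'S': 4, 'A': 3, 'F': 1, 'R': 1}
9!/(4!×3!×1!×1!) = 362880/144 = 2520

2520


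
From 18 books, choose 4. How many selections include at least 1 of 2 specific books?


Complement: C(18,4) - C(16,4) = 3060 - 1820 = 1240

1240


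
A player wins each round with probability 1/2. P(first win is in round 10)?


Geometric: P(X=10) = (1-p)^(k-1)×p = (1/2)^9×1/2 = 1/1024

P(X=10) = 1/1024 ≈ 0.10%


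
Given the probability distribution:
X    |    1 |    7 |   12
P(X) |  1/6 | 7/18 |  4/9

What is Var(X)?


E[X] = 74/9
E[X²] = 749/9
Var(X) = E[X²] - (E[X])² = 749/9 - 5476/81 = 1265/81

Var(X) = 1265/81 ≈ 15.6173


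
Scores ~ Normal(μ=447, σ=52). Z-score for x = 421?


z = (x - μ)/σ = (421 - 447)/52 = -0.5

z = -0.5


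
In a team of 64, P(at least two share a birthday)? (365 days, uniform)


P(all different) = Π(365-i)/365 for i=0..63
= 0.002810
P(match) = 1 - 0.002810 = 0.997190

P ≈ 0.9972 ≈ 99.72%


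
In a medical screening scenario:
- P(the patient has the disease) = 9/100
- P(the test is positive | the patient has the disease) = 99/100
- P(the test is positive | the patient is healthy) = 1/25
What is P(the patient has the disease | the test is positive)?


Using Bayes' theorem:
P(A|B) = P(B|A)·P(A) / P(B)

P(the test is positive) = 99/100 × 9/100 + 1/25 × 91/100
= 891/10000 + 91/2500 = 251/2000

P(the patient has the disease|the test is positive) = (891/10000) / (251/2000) = 891/1255

P(the patient has the disease|the test is positive) = 891/1255 ≈ 71.00%


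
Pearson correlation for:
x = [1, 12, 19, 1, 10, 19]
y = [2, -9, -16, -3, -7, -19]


n=6, Σx=62, Σy=-52, Σxy=-844, Σx²=968, Σy²=760
r = (6×(-844) - 62×(-52))/√((6×968 - 62²)(6×760 - (-52)²))
= -1840/√(1964×1856) = -1840/√3645184 ≈ -1840/1909.2365 ≈ -0.9637

r ≈ -0.9637


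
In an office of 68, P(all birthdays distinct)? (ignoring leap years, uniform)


P(all different) = Π(365-i)/365 for i=0..67
= (365/365)×(364/365)×...×(298/365)
= 0.001274

P ≈ 0.0013 ≈ 0.13%


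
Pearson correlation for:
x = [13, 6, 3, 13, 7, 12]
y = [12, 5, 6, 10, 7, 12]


n=6, Σx=54, Σy=52, Σxy=527, Σx²=576, Σy²=498
r = (6×527 - 54×52)/√((6×576 - 54²)(6×498 - 52²))
= 354/√(540×284) = 354/√153360 ≈ 354/391.6121 ≈ 0.9040

r ≈ 0.9040


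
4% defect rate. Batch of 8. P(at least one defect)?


P(all good) = (24/25)^8 = 110075314176/152587890625
P(≥1 defect) = 42512576449/152587890625

P = 42512576449/152587890625 ≈ 27.86%


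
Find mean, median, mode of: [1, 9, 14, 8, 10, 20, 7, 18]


Sorted: [1, 7, 8, 9, 10, 14, 18, 20]
Mean = 87/8
Median = 19/2
Freq: {1: 1, 9: 1, 14: 1, 8: 1, 10: 1, 20: 1, 7: 1, 18: 1}
Mode: No mode

Mean=87/8, Median=19/2, Mode=No mode


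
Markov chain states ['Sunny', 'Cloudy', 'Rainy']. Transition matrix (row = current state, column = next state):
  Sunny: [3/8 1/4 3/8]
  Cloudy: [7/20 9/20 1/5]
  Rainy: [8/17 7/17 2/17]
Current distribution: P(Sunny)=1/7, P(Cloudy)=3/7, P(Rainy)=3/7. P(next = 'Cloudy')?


P(next=Cloudy) = Σᵢ P(now=i)×P(i→Cloudy)
= 1/7×1/4 + 3/7×9/20 + 3/7×7/17
= 1/28 + 27/140 + 3/17 = 241/595

P = 241/595 ≈ 0.4050


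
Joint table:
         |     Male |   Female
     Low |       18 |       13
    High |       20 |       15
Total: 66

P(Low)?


P(Low) = (18+13)/66 = 31/66

P(Low) = 31/66 ≈ 46.97%


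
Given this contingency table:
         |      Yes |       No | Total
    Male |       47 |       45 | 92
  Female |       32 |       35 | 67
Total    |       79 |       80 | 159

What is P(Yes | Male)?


P(Yes | Male) = 47/(47+45) = 47/92

P(Yes|Male) = 47/92 ≈ 51.09%


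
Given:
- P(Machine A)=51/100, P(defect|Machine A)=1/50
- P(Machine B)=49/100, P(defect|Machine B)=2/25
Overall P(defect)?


P(B) = Σ P(B|Aᵢ)×P(Aᵢ)
  1/50×51/100 = 51/5000
  2/25×49/100 = 49/1250
Sum = 247/5000

P(defect) = 247/5000 ≈ 4.94%


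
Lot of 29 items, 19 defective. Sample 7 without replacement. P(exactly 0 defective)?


Hypergeometric: C(19,0)×C(10,7)/C(29,7)
= 1×120/1560780 = 2/26013

P(X=0) = 2/26013 ≈ 0.01%


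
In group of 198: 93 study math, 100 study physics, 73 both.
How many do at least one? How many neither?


|A∪B| = 93+100-73 = 120
Neither = 198-120 = 78

At least one: 120; Neither: 78


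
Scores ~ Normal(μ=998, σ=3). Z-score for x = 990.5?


z = (x - μ)/σ = (990.5 - 998)/3 = -2.5

z = -2.5


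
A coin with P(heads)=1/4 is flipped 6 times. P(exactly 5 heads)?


Binomial: P(X=5) = C(6,5)×p^5×(1-p)^1
= 6 × 1/1024 × 3/4 = 9/2048

P(X=5) = 9/2048 ≈ 0.44%


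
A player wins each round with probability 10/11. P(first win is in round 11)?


Geometric: P(X=11) = (1-p)^(k-1)×p = (1/11)^10×10/11 = 10/285311670611

P(X=11) = 10/285311670611 ≈ 0.00%


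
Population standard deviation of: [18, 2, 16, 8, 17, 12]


Mean = 73/6
  (18-73/6)²=1225/36
  (2-73/6)²=3721/36
  (16-73/6)²=529/36
  (8-73/6)²=625/36
  (17-73/6)²=841/36
  (12-73/6)²=1/36
Σ(x-μ)² = 1157/6
σ² = (1157/6)/6 = 1157/36

σ = √(1157/36) ≈ 5.6691


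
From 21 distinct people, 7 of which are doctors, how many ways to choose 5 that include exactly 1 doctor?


Choose 1 of the 7 doctors and 4 of the other 14 people:
C(7,1)×C(14,4) = 7×1001 = 7007

7007


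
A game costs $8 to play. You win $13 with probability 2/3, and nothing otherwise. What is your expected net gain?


E[gain] = (13-8)×2/3 + (-8)×1/3
= 10/3 - 8/3 = 2/3

Expected net gain = $2/3 ≈ $0.67


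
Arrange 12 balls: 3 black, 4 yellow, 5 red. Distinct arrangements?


12!/(3!×4!×5!) = 27720

27720


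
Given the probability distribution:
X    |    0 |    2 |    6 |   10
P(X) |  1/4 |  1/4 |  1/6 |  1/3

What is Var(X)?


E[X] = 29/6
E[X²] = 121/3
Var(X) = E[X²] - (E[X])² = 121/3 - 841/36 = 611/36

Var(X) = 611/36 ≈ 16.9722


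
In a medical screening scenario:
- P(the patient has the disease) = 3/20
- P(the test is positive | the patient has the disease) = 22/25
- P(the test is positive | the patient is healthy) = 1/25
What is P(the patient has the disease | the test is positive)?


Using Bayes' theorem:
P(A|B) = P(B|A)·P(A) / P(B)

P(the test is positive) = 22/25 × 3/20 + 1/25 × 17/20
= 33/250 + 17/500 = 83/500

P(the patient has the disease|the test is positive) = (33/250) / (83/500) = 66/83

P(the patient has the disease|the test is positive) = 66/83 ≈ 79.52%


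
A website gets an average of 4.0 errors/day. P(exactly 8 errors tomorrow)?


Poisson(λ=4.0): P(X=8) = e^(-λ)×λ^k/k!
= e^(-4.0) × 4.0^8 / 8!
≈ 0.01831563889 × 65536 / 40320 ≈ 0.029770

P(X=8) ≈ 0.029770 ≈ 2.98%


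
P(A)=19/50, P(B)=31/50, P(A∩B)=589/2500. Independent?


P(A)×P(B) = 589/2500
P(A∩B) = 589/2500
Equal ✓ → Independent

Yes, independent


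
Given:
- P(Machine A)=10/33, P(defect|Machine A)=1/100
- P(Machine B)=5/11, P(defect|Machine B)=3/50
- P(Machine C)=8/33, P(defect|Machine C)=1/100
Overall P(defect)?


P(B) = Σ P(B|Aᵢ)×P(Aᵢ)
  1/100×10/33 = 1/330
  3/50×5/11 = 3/110
  1/100×8/33 = 2/825
Sum = 9/275

P(defect) = 9/275 ≈ 3.27%


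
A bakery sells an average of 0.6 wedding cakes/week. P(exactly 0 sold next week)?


Poisson(λ=0.6): P(X=0) = e^(-λ)×λ^k/k!
= e^(-0.6) × 0.6^0 / 0!
≈ 0.5488116361 × 1 / 1 ≈ 0.548812

P(X=0) ≈ 0.548812 ≈ 54.88%


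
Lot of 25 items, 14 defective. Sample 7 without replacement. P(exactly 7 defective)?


Hypergeometric: C(14,7)×C(11,0)/C(25,7)
= 3432×1/480700 = 78/10925

P(X=7) = 78/10925 ≈ 0.71%


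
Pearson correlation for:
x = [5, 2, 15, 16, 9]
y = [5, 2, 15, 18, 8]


n=5, Σx=47, Σy=48, Σxy=614, Σx²=591, Σy²=642
r = (5×614 - 47×48)/√((5×591 - 47²)(5×642 - 48²))
= 814/√(746×906) = 814/√675876 ≈ 814/822.1168 ≈ 0.9901

r ≈ 0.9901


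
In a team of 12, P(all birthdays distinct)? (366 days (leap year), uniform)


P(all different) = Π(366-i)/366 for i=0..11
= (366/366)×(365/366)×...×(355/366)
= 0.833396

P ≈ 0.8334 ≈ 83.34%


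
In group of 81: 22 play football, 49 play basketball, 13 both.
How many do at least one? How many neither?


|A∪B| = 22+49-13 = 58
Neither = 81-58 = 23

At least one: 58; Neither: 23


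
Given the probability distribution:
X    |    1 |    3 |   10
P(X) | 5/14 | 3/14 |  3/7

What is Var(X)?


E[X] = 37/7
E[X²] = 316/7
Var(X) = E[X²] - (E[X])² = 316/7 - 1369/49 = 843/49

Var(X) = 843/49 ≈ 17.2041


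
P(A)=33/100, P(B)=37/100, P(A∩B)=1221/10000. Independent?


P(A)×P(B) = 1221/10000
P(A∩B) = 1221/10000
Equal ✓ → Independent

Yes, independent


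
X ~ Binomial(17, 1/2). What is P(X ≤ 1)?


P(X ≤ 1) = Σ P(X=i) for i=0..1
P(X=0) = 1/131072
P(X=1) = 17/131072
Sum = 9/65536

P(X ≤ 1) = 9/65536 ≈ 0.01%


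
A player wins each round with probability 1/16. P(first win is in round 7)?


Geometric: P(X=7) = (1-p)^(k-1)×p = (15/16)^6×1/16 = 11390625/268435456

P(X=7) = 11390625/268435456 ≈ 4.24%


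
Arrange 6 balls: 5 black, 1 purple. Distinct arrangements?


6!/(5!×1!) = 6

6


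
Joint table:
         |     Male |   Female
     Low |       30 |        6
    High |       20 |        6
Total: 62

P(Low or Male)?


P(Low∨Male) = P(Low) + P(Male) - P(Low∧Male)
= (36 + 50 - 30)/62 = 56/62 = 28/31

P = 28/31 ≈ 90.32%


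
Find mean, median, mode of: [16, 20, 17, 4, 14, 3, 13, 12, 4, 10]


Sorted: [3, 4, 4, 10, 12, 13, 14, 16, 17, 20]
Mean = 113/10
Median = 25/2
Freq: {16: 1, 20: 1, 17: 1, 4: 2, 14: 1, 3: 1, 13: 1, 12: 1, 10: 1}
Mode: [4]

Mean=113/10, Median=25/2, Mode=4


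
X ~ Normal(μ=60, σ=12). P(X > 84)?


z = (84-60)/12 = 2.0
P(X > 84) = 1 - P(Z ≤ 2.0) = 1 - 0.9772 = 0.0228

P(X > 84) ≈ 0.0228


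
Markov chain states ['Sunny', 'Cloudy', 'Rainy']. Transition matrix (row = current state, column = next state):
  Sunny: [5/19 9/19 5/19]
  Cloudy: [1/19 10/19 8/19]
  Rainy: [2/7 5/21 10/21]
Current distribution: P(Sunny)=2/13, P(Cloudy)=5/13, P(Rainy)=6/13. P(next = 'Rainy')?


P(next=Rainy) = Σᵢ P(now=i)×P(i→Rainy)
= 2/13×5/19 + 5/13×8/19 + 6/13×10/21
= 10/247 + 40/247 + 20/91 = 730/1729

P = 730/1729 ≈ 0.4222


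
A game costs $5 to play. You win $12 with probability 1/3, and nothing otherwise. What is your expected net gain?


E[gain] = (12-5)×1/3 + (-5)×2/3
= 7/3 - 10/3 = -1

Expected net gain = $-1 ≈ $-1.00


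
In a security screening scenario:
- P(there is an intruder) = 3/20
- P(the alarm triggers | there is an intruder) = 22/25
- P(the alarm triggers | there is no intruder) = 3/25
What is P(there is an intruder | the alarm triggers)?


Using Bayes' theorem:
P(A|B) = P(B|A)·P(A) / P(B)

P(the alarm triggers) = 22/25 × 3/20 + 3/25 × 17/20
= 33/250 + 51/500 = 117/500

P(there is an intruder|the alarm triggers) = (33/250) / (117/500) = 22/39

P(there is an intruder|the alarm triggers) = 22/39 ≈ 56.41%


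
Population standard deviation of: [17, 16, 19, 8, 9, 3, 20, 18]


Mean = 110/8 = 55/4
  (17-55/4)²=169/16
  (16-55/4)²=81/16
  (19-55/4)²=441/16
  (8-55/4)²=529/16
  (9-55/4)²=361/16
  (3-55/4)²=1849/16
  (20-55/4)²=625/16
  (18-55/4)²=289/16
Σ(x-μ)² = 543/2
σ² = (543/2)/8 = 543/16

σ = √(543/16) ≈ 5.8256


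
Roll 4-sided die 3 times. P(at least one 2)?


P(no 2)^3 = (3/4)^3 = 27/64
P(≥1) = 1 - 27/64 = 37/64

P = 37/64 ≈ 57.81%


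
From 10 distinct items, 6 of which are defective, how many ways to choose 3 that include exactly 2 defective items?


Choose 2 of the 6 defective items and 1 of the other 4 items:
C(6,2)×C(4,1) = 15×4 = 60

60


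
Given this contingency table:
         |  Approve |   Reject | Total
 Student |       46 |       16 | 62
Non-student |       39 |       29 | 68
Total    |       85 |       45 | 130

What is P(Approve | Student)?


P(Approve | Student) = 46/(46+16) = 46/62 = 23/31

P(Approve|Student) = 23/31 ≈ 74.19%


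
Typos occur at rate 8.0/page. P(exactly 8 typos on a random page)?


Poisson(λ=8.0): P(X=8) = e^(-λ)×λ^k/k!
= e^(-8.0) × 8.0^8 / 8!
≈ 0.0003354626279 × 16777216 / 40320 ≈ 0.139587

P(X=8) ≈ 0.139587 ≈ 13.96%


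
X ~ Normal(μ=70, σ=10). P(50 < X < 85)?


z₁=(50-70)/10=-2.0, z₂=(85-70)/10=1.5
P = Φ(1.5) - Φ(-2.0) = 0.933193 - 0.022750 = 0.910443 ≈ 0.9104

P(50 < X < 85) ≈ 0.9104


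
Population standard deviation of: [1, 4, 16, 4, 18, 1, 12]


Mean = 56/7 = 8
  (1-8)²=49
  (4-8)²=16
  (16-8)²=64
  (4-8)²=16
  (18-8)²=100
  (1-8)²=49
  (12-8)²=16
Σ(x-μ)² = 310
σ² = 310/7

σ = √(310/7) ≈ 6.6548


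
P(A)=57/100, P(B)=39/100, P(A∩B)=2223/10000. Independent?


P(A)×P(B) = 2223/10000
P(A∩B) = 2223/10000
Equal ✓ → Independent

Yes, independent


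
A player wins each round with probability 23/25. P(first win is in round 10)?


Geometric: P(X=10) = (1-p)^(k-1)×p = (2/25)^9×23/25 = 11776/95367431640625

P(X=10) = 11776/95367431640625 ≈ 0.00%


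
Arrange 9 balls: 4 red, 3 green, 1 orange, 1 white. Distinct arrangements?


9!/(4!×3!×1!×1!) = 2520

2520


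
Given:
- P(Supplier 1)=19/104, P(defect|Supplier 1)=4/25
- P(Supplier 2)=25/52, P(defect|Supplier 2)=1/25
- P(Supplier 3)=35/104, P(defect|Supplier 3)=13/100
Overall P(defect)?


P(B) = Σ P(B|Aᵢ)×P(Aᵢ)
  4/25×19/104 = 19/650
  1/25×25/52 = 1/52
  13/100×35/104 = 7/160
Sum = 959/10400

P(defect) = 959/10400 ≈ 9.22%


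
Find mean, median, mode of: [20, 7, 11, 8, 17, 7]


Sorted: [7, 7, 8, 11, 17, 20]
Mean = 70/6 = 35/3
Median = 19/2
Freq: {20: 1, 7: 2, 11: 1, 8: 1, 17: 1}
Mode: [7]

Mean=35/3, Median=19/2, Mode=7


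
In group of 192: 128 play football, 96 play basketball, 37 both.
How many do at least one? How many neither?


|A∪B| = 128+96-37 = 187
Neither = 192-187 = 5

At least one: 187; Neither: 5


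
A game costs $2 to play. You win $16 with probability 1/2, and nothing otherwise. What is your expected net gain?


E[gain] = (16-2)×1/2 + (-2)×1/2
= 7 - 1 = 6

Expected net gain = $6 ≈ $6.00


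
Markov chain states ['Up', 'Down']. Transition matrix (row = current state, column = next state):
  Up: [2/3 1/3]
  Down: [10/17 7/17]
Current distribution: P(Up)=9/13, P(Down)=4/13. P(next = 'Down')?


P(next=Down) = Σᵢ P(now=i)×P(i→Down)
= 9/13×1/3 + 4/13×7/17
= 3/13 + 28/221 = 79/221

P = 79/221 ≈ 0.3575


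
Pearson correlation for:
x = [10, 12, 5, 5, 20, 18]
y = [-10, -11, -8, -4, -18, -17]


n=6, Σx=70, Σy=-68, Σxy=-958, Σx²=1018, Σy²=914
r = (6×(-958) - 70×(-68))/√((6×1018 - 70²)(6×914 - (-68)²))
= -988/√(1208×860) = -988/√1038880 ≈ -988/1019.2546 ≈ -0.9693

r ≈ -0.9693


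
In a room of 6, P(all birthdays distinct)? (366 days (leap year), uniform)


P(all different) = Π(366-i)/366 for i=0..5
= (366/366)×(365/366)×...×(361/366)
= 0.959646

P ≈ 0.9596 ≈ 95.96%


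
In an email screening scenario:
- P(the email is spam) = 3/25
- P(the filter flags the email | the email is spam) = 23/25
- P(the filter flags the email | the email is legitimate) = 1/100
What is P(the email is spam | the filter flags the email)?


Using Bayes' theorem:
P(A|B) = P(B|A)·P(A) / P(B)

P(the filter flags the email) = 23/25 × 3/25 + 1/100 × 22/25
= 69/625 + 11/1250 = 149/1250

P(the email is spam|the filter flags the email) = (69/625) / (149/1250) = 138/149

P(the email is spam|the filter flags the email) = 138/149 ≈ 92.62%


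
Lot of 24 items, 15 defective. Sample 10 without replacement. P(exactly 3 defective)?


Hypergeometric: C(15,3)×C(9,7)/C(24,10)
= 455×36/1961256 = 1365/163438

P(X=3) = 1365/163438 ≈ 0.84%


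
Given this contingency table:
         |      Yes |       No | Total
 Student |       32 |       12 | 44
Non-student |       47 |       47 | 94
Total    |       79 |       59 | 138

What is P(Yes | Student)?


P(Yes | Student) = 32/(32+12) = 32/44 = 8/11

P(Yes|Student) = 8/11 ≈ 72.73%


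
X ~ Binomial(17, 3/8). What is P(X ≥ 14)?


P(X ≥ 14) = Σ P(X=i) for i=14..17
P(X=14) = 50819045625/281474976710656
P(X=15) = 6098285475/281474976710656
P(X=16) = 3658971285/2251799813685248
P(X=17) = 129140163/2251799813685248
Sum = 57390845031/281474976710656

P(X ≥ 14) = 57390845031/281474976710656 ≈ 0.02%


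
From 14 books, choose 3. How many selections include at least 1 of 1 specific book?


Complement: C(14,3) - C(13,3) = 364 - 286 = 78

78


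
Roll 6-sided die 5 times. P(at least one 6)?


P(no 6)^5 = (5/6)^5 = 3125/7776
P(≥1) = 1 - 3125/7776 = 4651/7776

P = 4651/7776 ≈ 59.81%


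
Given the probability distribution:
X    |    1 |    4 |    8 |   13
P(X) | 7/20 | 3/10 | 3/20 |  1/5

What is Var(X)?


E[X] = 107/20
E[X²] = 971/20
Var(X) = E[X²] - (E[X])² = 971/20 - 11449/400 = 7971/400

Var(X) = 7971/400 ≈ 19.9275


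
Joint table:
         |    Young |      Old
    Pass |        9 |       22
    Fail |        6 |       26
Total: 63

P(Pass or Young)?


P(Pass∨Young) = P(Pass) + P(Young) - P(Pass∧Young)
= (31 + 15 - 9)/63 = 37/63

P = 37/63 ≈ 58.73%


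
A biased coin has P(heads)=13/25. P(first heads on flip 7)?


Geometric: P(X=7) = (1-p)^(k-1)×p = (12/25)^6×13/25 = 38817792/6103515625

P(X=7) = 38817792/6103515625 ≈ 0.64%


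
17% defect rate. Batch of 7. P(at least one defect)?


P(all good) = (83/100)^7 = 27136050989627/100000000000000
P(≥1 defect) = 72863949010373/100000000000000

P = 72863949010373/100000000000000 ≈ 72.86%


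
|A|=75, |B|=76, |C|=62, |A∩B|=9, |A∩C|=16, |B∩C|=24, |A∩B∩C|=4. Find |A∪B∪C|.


|A∪B∪C| = 75+76+62-9-16-24+4 = 168

|A∪B∪C| = 168


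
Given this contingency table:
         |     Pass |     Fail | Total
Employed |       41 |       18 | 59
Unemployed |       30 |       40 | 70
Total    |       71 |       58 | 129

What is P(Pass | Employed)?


P(Pass | Employed) = 41/(41+18) = 41/59

P(Pass|Employed) = 41/59 ≈ 69.49%


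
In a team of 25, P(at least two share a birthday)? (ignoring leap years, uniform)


P(all different) = Π(365-i)/365 for i=0..24
= 0.431300
P(match) = 1 - 0.431300 = 0.568700

P ≈ 0.5687 ≈ 56.87%


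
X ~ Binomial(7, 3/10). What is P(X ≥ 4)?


P(X ≥ 4) = Σ P(X=i) for i=4..7
P(X=4) = 194481/2000000
P(X=5) = 250047/10000000
P(X=6) = 35721/10000000
P(X=7) = 2187/10000000
Sum = 31509/250000

P(X ≥ 4) = 31509/250000 ≈ 12.60%


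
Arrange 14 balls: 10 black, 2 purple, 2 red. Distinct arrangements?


14!/(10!×2!×2!) = 6006

6006


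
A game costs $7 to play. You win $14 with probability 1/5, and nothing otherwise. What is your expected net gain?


E[gain] = (14-7)×1/5 + (-7)×4/5
= 7/5 - 28/5 = -21/5

Expected net gain = $-21/5 ≈ $-4.20


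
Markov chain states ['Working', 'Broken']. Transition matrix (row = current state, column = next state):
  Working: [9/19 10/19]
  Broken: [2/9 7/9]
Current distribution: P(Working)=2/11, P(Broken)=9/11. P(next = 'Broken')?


P(next=Broken) = Σᵢ P(now=i)×P(i→Broken)
= 2/11×10/19 + 9/11×7/9
= 20/209 + 7/11 = 153/209

P = 153/209 ≈ 0.7321


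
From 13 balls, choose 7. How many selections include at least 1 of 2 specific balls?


Complement: C(13,7) - C(11,7) = 1716 - 330 = 1386

1386


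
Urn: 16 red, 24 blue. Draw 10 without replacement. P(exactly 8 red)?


Hypergeometric: C(16,8)×C(24,2)/C(40,10)
= 12870×276/847660528 = 3105/740962

P(X=8) = 3105/740962 ≈ 0.42%


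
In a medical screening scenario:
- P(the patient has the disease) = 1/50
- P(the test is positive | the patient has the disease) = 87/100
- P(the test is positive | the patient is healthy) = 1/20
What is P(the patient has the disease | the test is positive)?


Using Bayes' theorem:
P(A|B) = P(B|A)·P(A) / P(B)

P(the test is positive) = 87/100 × 1/50 + 1/20 × 49/50
= 87/5000 + 49/1000 = 83/1250

P(the patient has the disease|the test is positive) = (87/5000) / (83/1250) = 87/332

P(the patient has the disease|the test is positive) = 87/332 ≈ 26.20%


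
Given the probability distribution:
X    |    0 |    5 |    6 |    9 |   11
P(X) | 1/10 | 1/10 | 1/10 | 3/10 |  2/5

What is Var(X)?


E[X] = 41/5
E[X²] = 394/5
Var(X) = E[X²] - (E[X])² = 394/5 - 1681/25 = 289/25

Var(X) = 289/25 ≈ 11.5600


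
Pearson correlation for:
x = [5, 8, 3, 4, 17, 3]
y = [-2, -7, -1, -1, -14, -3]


n=6, Σx=40, Σy=-28, Σxy=-320, Σx²=412, Σy²=260
r = (6×(-320) - 40×(-28))/√((6×412 - 40²)(6×260 - (-28)²))
= -800/√(872×776) = -800/√676672 ≈ -800/822.6008 ≈ -0.9725

r ≈ -0.9725


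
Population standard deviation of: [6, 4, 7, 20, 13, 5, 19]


Mean = 74/7
  (6-74/7)²=1024/49
  (4-74/7)²=2116/49
  (7-74/7)²=625/49
  (20-74/7)²=4356/49
  (13-74/7)²=289/49
  (5-74/7)²=1521/49
  (19-74/7)²=3481/49
Σ(x-μ)² = 1916/7
σ² = (1916/7)/7 = 1916/49

σ = √(1916/49) ≈ 6.2532


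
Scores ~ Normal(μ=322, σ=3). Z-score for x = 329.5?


z = (x - μ)/σ = (329.5 - 322)/3 = 2.5

z = 2.5


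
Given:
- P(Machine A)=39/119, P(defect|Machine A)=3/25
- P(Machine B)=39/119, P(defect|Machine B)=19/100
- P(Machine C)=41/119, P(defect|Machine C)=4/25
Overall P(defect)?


P(B) = Σ P(B|Aᵢ)×P(Aᵢ)
  3/25×39/119 = 117/2975
  19/100×39/119 = 741/11900
  4/25×41/119 = 164/2975
Sum = 373/2380

P(defect) = 373/2380 ≈ 15.67%
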